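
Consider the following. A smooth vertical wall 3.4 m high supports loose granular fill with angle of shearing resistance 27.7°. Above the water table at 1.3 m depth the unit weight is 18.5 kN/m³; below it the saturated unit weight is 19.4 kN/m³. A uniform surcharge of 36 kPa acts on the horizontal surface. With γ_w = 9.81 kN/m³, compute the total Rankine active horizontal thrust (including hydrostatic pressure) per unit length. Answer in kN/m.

98.2 kN/m

K_a = tan²(45° − φ/2) = 0.3653.
γ' = 19.4 − 9.81 = 9.590 kN/m³. h₂ = H − d_w = 2.1 m.
σ'_h: at surface K_a·q = 13.15; at WT K_a(q+γd_w) = 21.94; at base K_a(q+γd_w+γ'h₂) = 29.30 kPa.
P₁ = ½(13.15+21.94)×1.3 = 22.81; P₂ = ½(21.94+29.30)×2.1 = 53.80; P_w = ½γ_w h₂² = 21.63.
Total = 22.81+53.80+21.63 = 98.24 kN/m.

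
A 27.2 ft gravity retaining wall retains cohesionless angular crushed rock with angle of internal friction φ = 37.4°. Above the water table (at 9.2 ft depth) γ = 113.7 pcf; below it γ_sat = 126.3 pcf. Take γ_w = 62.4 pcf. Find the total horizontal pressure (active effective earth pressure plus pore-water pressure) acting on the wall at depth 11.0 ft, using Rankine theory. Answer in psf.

K_a = (1 − sin φ)/(1 + sin φ) = 0.2443.
γ' = 126.3 − 62.4 = 63.90 pcf.
Effective vertical stress at 11.0 ft: σ'_v = 113.7×9.2 + 63.90×1.80 = 1161 psf.
σ'_h = K_a σ'_v = 0.2443 × 1161 = 283.6 psf; u = γ_w × 1.80 = 112.3 psf.
Total σ_h = 283.6 + 112.3 = 395.9 psf.

396 psf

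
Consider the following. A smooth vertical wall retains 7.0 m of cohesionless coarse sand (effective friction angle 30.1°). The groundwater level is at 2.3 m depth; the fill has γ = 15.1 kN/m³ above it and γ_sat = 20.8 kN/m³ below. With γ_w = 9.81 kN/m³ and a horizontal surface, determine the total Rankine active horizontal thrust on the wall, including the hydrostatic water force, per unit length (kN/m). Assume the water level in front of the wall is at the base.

K_a = tan²(45° − φ/2) = 0.3320.
γ' = 20.8 − 9.81 = 10.99 kN/m³. Depth below WT = 4.7 m.
σ'_h at WT = K_a γ d_w = 11.53 kPa; at base = 11.53 + K_a γ' × 4.7 = 28.68 kPa.
P₁ (0–2.3 m) = ½×11.53×2.3 = 13.26. P₂ (2.3–7.0 m) = ½(11.53+28.68)×4.7 = 94.49.
P_w = ½ γ_w h₂² = 0.5×9.81×4.7² = 108.4. Total = 13.26+94.49+108.4 = 216.1 kN/m.

216 kN/m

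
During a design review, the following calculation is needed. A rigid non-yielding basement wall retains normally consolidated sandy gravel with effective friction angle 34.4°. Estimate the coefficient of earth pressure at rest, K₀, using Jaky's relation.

0.435

K₀ = 1 − sin φ' = 1 − sin 34.4° = 0.4350.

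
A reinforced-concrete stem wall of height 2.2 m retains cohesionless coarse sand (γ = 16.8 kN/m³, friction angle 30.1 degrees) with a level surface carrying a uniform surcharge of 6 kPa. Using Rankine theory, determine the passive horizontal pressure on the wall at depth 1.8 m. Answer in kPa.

109 kPa

K_p = (1 + sin φ)/(1 − sin φ) = 3.012.
σ_v = γz + q = 16.8 × 1.8 + 6 = 36.24 kPa.
σ_h = K_p σ_v = 3.012 × 36.24 = 109.2 kPa.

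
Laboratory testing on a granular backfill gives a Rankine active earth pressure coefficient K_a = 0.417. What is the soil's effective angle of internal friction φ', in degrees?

24.3°

K_a = tan²(45° − φ/2) ⇒ 45° − φ/2 = arctan(√0.417) = 32.85°.
φ = 2(45° − 32.85°) = 24.29°.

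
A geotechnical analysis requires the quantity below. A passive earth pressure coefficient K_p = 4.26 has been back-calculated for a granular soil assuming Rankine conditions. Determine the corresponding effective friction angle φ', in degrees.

38.3°

K_p = (1+sin φ)/(1−sin φ) ⇒ sin φ = (K_p − 1)/(K_p + 1) = 0.6198.
φ = arcsin(0.6198) = 38.30°.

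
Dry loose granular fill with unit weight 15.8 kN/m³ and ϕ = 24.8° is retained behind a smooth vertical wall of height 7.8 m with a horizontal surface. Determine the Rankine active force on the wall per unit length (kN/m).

197 kN/m

K_a = tan²(45° − φ/2) = 0.4090.
P_a = ½ K_a γ H² = 0.5 × 0.4090 × 15.8 × 7.8² = 196.6 kN/m.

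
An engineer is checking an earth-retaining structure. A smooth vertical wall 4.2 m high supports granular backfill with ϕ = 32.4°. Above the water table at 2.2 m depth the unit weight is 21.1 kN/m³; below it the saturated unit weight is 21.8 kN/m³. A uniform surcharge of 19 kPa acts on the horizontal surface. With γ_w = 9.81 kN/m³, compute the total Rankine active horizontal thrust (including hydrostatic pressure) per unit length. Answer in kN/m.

94.5 kN/m

K_a = tan²(45° − φ/2) = 0.3022.
γ' = 21.8 − 9.81 = 11.99 kN/m³. h₂ = H − d_w = 2.0 m.
σ'_h: at surface K_a·q = 5.742; at WT K_a(q+γd_w) = 19.77; at base K_a(q+γd_w+γ'h₂) = 27.02 kPa.
P₁ = ½(5.742+19.77)×2.2 = 28.07; P₂ = ½(19.77+27.02)×2.0 = 46.79; P_w = ½γ_w h₂² = 19.62.
Total = 28.07+46.79+19.62 = 94.48 kN/m.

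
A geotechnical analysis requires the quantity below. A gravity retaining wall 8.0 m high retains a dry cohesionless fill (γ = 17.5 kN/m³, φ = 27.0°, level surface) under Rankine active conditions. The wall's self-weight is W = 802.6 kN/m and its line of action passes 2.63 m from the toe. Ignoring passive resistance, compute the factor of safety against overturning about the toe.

K_a = tan²(45° − 27.0°/2) = 0.3755.
P_a = ½K_aγH² = 0.5×0.3755×17.5×8.0² = 210.3 kN/m, acting at H/3 = 2.667 m above the base.
Overturning moment M_o = P_a × H/3 = 210.3 × 2.667 = 560.8.
Resisting moment M_r = W × 2.63 = 802.6 × 2.63 = 2111.
FS_overturning = M_r/M_o = 2111/560.8 = 3.764.

3.76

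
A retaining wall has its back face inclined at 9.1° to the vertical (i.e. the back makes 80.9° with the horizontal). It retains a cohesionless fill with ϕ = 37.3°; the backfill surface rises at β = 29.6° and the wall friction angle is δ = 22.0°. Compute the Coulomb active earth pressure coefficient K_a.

K_a = sin²(α+φ) / [sin²α · sin(α−δ) · (1 + √{sin(φ+δ)sin(φ−β) / (sin(α−δ)sin(α+β))})²].
With α = 80.9°, φ = 37.3°, δ = 22.0°, β = 29.6°: K_a = 0.4892.

0.489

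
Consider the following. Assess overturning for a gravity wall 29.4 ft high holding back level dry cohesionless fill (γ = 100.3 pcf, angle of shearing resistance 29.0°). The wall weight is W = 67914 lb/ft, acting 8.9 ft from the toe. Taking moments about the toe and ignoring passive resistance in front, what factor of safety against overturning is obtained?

4.10

K_a = tan²(45° − 29.0°/2) = 0.3470.
P_a = ½K_aγH² = 0.5×0.3470×100.3×29.4² = 15040 lb/ft, acting at H/3 = 9.800 ft above the base.
Overturning moment M_o = P_a × H/3 = 15040 × 9.800 = 147400.
Resisting moment M_r = W × 8.9 = 67914 × 8.9 = 604400.
FS_overturning = M_r/M_o = 604400/147400 = 4.101.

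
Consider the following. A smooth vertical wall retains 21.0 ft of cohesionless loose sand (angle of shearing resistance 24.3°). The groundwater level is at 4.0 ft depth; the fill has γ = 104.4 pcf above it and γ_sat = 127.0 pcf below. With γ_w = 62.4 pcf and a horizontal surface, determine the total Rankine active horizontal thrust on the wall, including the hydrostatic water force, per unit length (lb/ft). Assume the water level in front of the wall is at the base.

K_a = tan²(45° − φ/2) = 0.4169.
γ' = 127.0 − 62.4 = 64.60 pcf. Depth below WT = 17.0 ft.
σ'_h at WT = K_a γ d_w = 174.1 psf; at base = 174.1 + K_a γ' × 17.0 = 632.0 psf.
P₁ (0–4.0 ft) = ½×174.1×4.0 = 348.2. P₂ (4.0–21.0 ft) = ½(174.1+632.0)×17.0 = 6852.
P_w = ½ γ_w h₂² = 0.5×62.4×17.0² = 9017. Total = 348.2+6852+9017 = 16220 lb/ft.

16200 lb/ft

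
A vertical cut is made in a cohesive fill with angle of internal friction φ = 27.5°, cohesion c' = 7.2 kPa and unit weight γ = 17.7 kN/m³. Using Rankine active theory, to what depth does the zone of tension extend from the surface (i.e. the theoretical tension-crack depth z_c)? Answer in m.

1.34 m

K_a = tan²(45° − 27.5°/2) = 0.3682; √K_a = 0.6068.
The active pressure is zero where K_a γ z = 2c√K_a, so z_c = 2c/(γ√K_a) = 2×7.2/(17.7×0.6068) = 1.341 m.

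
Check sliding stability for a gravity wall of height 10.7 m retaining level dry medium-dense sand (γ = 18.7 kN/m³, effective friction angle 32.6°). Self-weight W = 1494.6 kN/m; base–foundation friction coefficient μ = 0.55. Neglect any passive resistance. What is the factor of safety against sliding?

2.56

K_a = tan²(45° − 32.6°/2) = 0.2997.
P_a = ½K_aγH² = 0.5×0.2997×18.7×10.7² = 320.9 kN/m, acting at H/3 = 3.567 m above the base.
FS_sliding = μW / P_a = 0.55×1494.6 / 320.9 = 2.562.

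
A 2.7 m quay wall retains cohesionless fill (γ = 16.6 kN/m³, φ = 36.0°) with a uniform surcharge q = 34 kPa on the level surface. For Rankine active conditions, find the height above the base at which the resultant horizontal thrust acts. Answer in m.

1.17 m

K_a = 0.2596.
Triangular part P₁ = ½K_aγH² = 15.71 at H/3 = 0.9000 m; rectangular part P₂ = K_a q H = 23.83 at H/2 = 1.350 m.
ȳ = (P₁·0.9000 + P₂·1.350)/(P₁+P₂) = 1.171 m.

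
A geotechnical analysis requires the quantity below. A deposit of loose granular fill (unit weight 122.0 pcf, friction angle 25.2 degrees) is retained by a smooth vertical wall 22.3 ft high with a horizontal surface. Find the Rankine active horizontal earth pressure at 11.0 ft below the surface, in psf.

540 psf

K_a = (1 − sin φ)/(1 + sin φ) = 0.4027.
σ_h = K_a γ z = 0.4027 × 122.0 × 11.0 = 540.5 psf.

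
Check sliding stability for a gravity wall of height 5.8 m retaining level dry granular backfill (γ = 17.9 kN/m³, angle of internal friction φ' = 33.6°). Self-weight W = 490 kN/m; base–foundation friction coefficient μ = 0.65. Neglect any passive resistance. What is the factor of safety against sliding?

3.68

K_a = tan²(45° − 33.6°/2) = 0.2875.
P_a = ½K_aγH² = 0.5×0.2875×17.9×5.8² = 86.56 kN/m, acting at H/3 = 1.933 m above the base.
FS_sliding = μW / P_a = 0.65×490 / 86.56 = 3.679.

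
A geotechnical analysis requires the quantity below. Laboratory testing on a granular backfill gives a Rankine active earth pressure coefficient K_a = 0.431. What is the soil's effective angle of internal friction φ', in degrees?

23.4°

K_a = tan²(45° − φ/2) ⇒ 45° − φ/2 = arctan(√0.431) = 33.29°.
φ = 2(45° − 33.29°) = 23.43°.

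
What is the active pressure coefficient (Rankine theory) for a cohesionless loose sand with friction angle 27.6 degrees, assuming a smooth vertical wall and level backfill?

K_a = tan²(45° − φ/2) = tan²(31.20°) = 0.3668.

0.367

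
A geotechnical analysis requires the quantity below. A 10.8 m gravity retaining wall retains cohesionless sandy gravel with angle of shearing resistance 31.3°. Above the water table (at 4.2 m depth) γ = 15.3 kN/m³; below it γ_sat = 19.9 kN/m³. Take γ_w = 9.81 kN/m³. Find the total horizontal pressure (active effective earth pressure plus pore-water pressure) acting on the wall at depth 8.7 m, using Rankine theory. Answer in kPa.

K_a = (1 − sin φ)/(1 + sin φ) = 0.3162.
γ' = 19.9 − 9.81 = 10.09 kN/m³.
Effective vertical stress at 8.7 m: σ'_v = 15.3×4.2 + 10.09×4.50 = 109.7 kPa.
σ'_h = K_a σ'_v = 0.3162 × 109.7 = 34.68 kPa; u = γ_w × 4.50 = 44.14 kPa.
Total σ_h = 34.68 + 44.14 = 78.82 kPa.

78.8 kPa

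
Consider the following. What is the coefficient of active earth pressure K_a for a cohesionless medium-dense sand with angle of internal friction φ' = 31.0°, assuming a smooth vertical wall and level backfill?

0.320

K_a = tan²(45° − φ/2) = tan²(29.50°) = 0.3201.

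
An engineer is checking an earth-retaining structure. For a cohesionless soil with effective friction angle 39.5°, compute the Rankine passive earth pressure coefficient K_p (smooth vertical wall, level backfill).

K_p = (1 + sin φ)/(1 − sin φ) = tan²(45° + 39.5°/2) = 4.496.

4.50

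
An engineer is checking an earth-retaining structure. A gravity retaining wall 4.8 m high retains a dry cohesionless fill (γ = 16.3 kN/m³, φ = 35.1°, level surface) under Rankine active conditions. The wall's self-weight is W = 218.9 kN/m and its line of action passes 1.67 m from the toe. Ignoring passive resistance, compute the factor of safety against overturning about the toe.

K_a = tan²(45° − 35.1°/2) = 0.2698.
P_a = ½K_aγH² = 0.5×0.2698×16.3×4.8² = 50.67 kN/m, acting at H/3 = 1.600 m above the base.
Overturning moment M_o = P_a × H/3 = 50.67 × 1.600 = 81.07.
Resisting moment M_r = W × 1.67 = 218.9 × 1.67 = 365.6.
FS_overturning = M_r/M_o = 365.6/81.07 = 4.509.

4.51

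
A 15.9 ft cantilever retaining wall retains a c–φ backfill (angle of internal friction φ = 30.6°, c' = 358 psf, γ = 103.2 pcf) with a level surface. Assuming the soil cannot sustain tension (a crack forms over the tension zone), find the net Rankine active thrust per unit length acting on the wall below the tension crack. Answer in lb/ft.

234 lb/ft

K_a = 0.3253; √K_a = 0.5704.
Tension-crack depth z_c = 2c/(γ√K_a) = 2×358/(103.2×0.5704) = 12.16 ft.
σ_a at base = K_a γ H − 2c√K_a = 0.3253×103.2×15.9 − 2×358×0.5704 = 125.5 psf.
P_a = ½ × 125.5 × (H − z_c) = 0.5×125.5×3.736 = 234.4 lb/ft.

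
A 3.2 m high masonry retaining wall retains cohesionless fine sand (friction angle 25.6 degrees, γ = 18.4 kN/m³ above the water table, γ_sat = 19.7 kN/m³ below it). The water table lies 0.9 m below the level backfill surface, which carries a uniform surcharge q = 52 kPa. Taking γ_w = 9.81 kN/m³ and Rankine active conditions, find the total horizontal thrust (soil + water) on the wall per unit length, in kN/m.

120 kN/m

K_a = tan²(45° − φ/2) = 0.3966.
γ' = 19.7 − 9.81 = 9.890 kN/m³. h₂ = H − d_w = 2.3 m.
σ'_h: at surface K_a·q = 20.62; at WT K_a(q+γd_w) = 27.19; at base K_a(q+γd_w+γ'h₂) = 36.21 kPa.
P₁ = ½(20.62+27.19)×0.9 = 21.51; P₂ = ½(27.19+36.21)×2.3 = 72.91; P_w = ½γ_w h₂² = 25.95.
Total = 21.51+72.91+25.95 = 120.4 kN/m.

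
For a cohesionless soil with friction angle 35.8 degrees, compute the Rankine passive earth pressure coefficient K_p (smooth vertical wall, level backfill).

K_p = (1 + sin φ)/(1 − sin φ) = tan²(45° + 35.8°/2) = 3.819.

3.82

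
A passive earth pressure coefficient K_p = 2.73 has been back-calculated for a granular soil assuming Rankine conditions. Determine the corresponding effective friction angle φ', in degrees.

K_p = (1+sin φ)/(1−sin φ) ⇒ sin φ = (K_p − 1)/(K_p + 1) = 0.4638.
φ = arcsin(0.4638) = 27.63°.

27.6°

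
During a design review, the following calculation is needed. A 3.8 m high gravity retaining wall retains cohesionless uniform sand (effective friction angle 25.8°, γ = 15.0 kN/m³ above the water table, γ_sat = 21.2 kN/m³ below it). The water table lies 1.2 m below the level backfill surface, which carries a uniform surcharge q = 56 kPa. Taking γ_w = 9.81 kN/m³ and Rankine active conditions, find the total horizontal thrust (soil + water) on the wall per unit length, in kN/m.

K_a = tan²(45° − φ/2) = 0.3935.
γ' = 21.2 − 9.81 = 11.39 kN/m³. h₂ = H − d_w = 2.6 m.
σ'_h: at surface K_a·q = 22.04; at WT K_a(q+γd_w) = 29.12; at base K_a(q+γd_w+γ'h₂) = 40.77 kPa.
P₁ = ½(22.04+29.12)×1.2 = 30.69; P₂ = ½(29.12+40.77)×2.6 = 90.86; P_w = ½γ_w h₂² = 33.16.
Total = 30.69+90.86+33.16 = 154.7 kN/m.

155 kN/m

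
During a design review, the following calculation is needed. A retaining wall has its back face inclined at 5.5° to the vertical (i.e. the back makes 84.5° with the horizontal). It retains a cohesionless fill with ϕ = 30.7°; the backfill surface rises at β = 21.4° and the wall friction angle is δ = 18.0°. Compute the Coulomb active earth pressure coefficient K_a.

0.479

K_a = sin²(α+φ) / [sin²α · sin(α−δ) · (1 + √{sin(φ+δ)sin(φ−β) / (sin(α−δ)sin(α+β))})²].
With α = 84.5°, φ = 30.7°, δ = 18.0°, β = 21.4°: K_a = 0.4794.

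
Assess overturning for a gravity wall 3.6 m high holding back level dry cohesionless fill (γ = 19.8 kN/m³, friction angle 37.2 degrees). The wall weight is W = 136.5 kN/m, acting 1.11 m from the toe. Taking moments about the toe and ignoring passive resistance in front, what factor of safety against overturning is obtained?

3.99

K_a = tan²(45° − 37.2°/2) = 0.2464.
P_a = ½K_aγH² = 0.5×0.2464×19.8×3.6² = 31.62 kN/m, acting at H/3 = 1.200 m above the base.
Overturning moment M_o = P_a × H/3 = 31.62 × 1.200 = 37.94.
Resisting moment M_r = W × 1.11 = 136.5 × 1.11 = 151.5.
FS_overturning = M_r/M_o = 151.5/37.94 = 3.994.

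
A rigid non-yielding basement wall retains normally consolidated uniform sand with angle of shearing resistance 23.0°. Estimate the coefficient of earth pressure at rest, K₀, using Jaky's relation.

0.609

K₀ = 1 − sin φ' = 1 − sin 23.0° = 0.6093.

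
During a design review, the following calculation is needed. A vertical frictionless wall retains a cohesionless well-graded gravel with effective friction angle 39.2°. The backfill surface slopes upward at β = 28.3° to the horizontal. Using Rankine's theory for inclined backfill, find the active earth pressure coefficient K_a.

K_a = cos β · (cos β − √(cos²β − cos²φ)) / (cos β + √(cos²β − cos²φ)).
cos β = 0.8805, cos φ = 0.7749, √(cos²β − cos²φ) = 0.4180.
K_a = 0.8805 × (0.8805 − 0.4180)/(0.8805 + 0.4180) = 0.3136.

0.314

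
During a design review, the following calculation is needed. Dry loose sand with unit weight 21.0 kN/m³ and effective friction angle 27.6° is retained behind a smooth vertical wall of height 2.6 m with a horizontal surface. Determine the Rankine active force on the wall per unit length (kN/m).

K_a = tan²(45° − φ/2) = 0.3668.
P_a = ½ K_a γ H² = 0.5 × 0.3668 × 21.0 × 2.6² = 26.03 kN/m.

26.0 kN/m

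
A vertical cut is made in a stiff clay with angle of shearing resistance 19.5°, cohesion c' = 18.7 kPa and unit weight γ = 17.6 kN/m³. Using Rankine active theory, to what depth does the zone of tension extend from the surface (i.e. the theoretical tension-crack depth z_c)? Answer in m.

3.01 m

K_a = tan²(45° − 19.5°/2) = 0.4995; √K_a = 0.7067.
The active pressure is zero where K_a γ z = 2c√K_a, so z_c = 2c/(γ√K_a) = 2×18.7/(17.6×0.7067) = 3.007 m.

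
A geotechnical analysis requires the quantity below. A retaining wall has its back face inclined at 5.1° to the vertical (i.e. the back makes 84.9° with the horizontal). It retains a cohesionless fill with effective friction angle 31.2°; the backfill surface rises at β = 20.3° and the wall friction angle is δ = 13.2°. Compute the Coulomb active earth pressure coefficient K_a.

0.450

K_a = sin²(α+φ) / [sin²α · sin(α−δ) · (1 + √{sin(φ+δ)sin(φ−β) / (sin(α−δ)sin(α+β))})²].
With α = 84.9°, φ = 31.2°, δ = 13.2°, β = 20.3°: K_a = 0.4496.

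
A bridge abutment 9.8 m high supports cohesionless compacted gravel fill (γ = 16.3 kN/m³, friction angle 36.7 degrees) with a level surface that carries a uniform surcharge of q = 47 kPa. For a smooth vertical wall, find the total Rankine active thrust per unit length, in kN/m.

K_a = tan²(45° − φ/2) = 0.2519.
Soil triangle: ½ K_a γ H² = 0.5×0.2519×16.3×9.8² = 197.1 kN/m.
Surcharge rectangle: K_a q H = 0.2519×47×9.8 = 116.0 kN/m.
Total = 197.1 + 116.0 = 313.1 kN/m.

313 kN/m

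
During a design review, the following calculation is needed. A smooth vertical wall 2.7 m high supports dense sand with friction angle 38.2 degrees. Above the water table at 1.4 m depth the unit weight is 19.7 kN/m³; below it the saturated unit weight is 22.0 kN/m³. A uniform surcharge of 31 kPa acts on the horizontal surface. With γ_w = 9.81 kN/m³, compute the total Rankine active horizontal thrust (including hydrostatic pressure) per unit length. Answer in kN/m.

K_a = tan²(45° − φ/2) = 0.2358.
γ' = 22.0 − 9.81 = 12.19 kN/m³. h₂ = H − d_w = 1.3 m.
σ'_h: at surface K_a·q = 7.309; at WT K_a(q+γd_w) = 13.81; at base K_a(q+γd_w+γ'h₂) = 17.55 kPa.
P₁ = ½(7.309+13.81)×1.4 = 14.78; P₂ = ½(13.81+17.55)×1.3 = 20.38; P_w = ½γ_w h₂² = 8.289.
Total = 14.78+20.38+8.289 = 43.46 kN/m.

43.5 kN/m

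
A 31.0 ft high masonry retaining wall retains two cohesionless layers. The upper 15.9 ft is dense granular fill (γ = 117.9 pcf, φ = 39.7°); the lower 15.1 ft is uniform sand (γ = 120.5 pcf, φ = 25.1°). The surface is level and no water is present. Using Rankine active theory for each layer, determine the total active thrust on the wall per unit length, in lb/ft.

20300 lb/ft

K_a1 = tan²(45°−39.7°/2) = 0.2204; K_a2 = tan²(45°−25.1°/2) = 0.4043.
Layer 1: σ at base = K_a1 γ₁ h₁ = 413.2 psf; P₁ = ½×413.2×15.9 = 3285.
Layer 2: σ_v at top = γ₁h₁ = 1875; σ_h top = K_a2×1875 = 757.9; σ_h base = K_a2×(1875+120.5×15.1) = 1494.
P₂ = ½(757.9+1494)×15.1 = 17000. Total P_a = 3285+17000 = 20280 lb/ft.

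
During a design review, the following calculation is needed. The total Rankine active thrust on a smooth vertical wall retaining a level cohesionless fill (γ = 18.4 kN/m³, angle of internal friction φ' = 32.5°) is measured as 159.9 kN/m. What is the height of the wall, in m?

K_a = 0.3010. P_a = ½ K_a γ H² ⇒ H = √(2P_a/(K_a γ)).
H = √(2×159.9/(0.3010×18.4)) = 7.599 m.

7.60 m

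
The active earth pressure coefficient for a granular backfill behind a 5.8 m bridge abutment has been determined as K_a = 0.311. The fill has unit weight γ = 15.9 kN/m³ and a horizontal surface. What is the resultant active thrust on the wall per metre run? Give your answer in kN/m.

83.2 kN/m

P = ½ K_a γ H² = 0.5 × 0.311 × 15.9 × 5.8² = 83.17 kN/m.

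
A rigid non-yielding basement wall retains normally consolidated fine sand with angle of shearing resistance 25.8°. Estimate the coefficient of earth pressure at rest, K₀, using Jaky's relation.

0.565

K₀ = 1 − sin φ' = 1 − sin 25.8° = 0.5648.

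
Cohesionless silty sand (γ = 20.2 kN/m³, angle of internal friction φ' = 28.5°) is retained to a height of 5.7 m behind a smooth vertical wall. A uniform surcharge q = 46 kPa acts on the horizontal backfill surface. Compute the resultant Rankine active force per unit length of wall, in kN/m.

K_a = tan²(45° − φ/2) = 0.3540.
Soil triangle: ½ K_a γ H² = 0.5×0.3540×20.2×5.7² = 116.1 kN/m.
Surcharge rectangle: K_a q H = 0.3540×46×5.7 = 92.81 kN/m.
Total = 116.1 + 92.81 = 209.0 kN/m.

209 kN/m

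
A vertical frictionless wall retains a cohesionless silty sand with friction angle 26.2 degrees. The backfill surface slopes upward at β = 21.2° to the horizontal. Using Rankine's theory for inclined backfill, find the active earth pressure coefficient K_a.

0.534

K_a = cos β · (cos β − √(cos²β − cos²φ)) / (cos β + √(cos²β − cos²φ)).
cos β = 0.9323, cos φ = 0.8973, √(cos²β − cos²φ) = 0.2533.
K_a = 0.9323 × (0.9323 − 0.2533)/(0.9323 + 0.2533) = 0.5340.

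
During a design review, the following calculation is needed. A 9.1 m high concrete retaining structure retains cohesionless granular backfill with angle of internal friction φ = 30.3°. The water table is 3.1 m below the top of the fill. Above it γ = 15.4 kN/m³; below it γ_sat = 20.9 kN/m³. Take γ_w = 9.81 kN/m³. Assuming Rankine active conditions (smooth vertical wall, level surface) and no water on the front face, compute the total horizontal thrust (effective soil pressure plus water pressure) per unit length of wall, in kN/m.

K_a = tan²(45° − φ/2) = 0.3293.
γ' = 20.9 − 9.81 = 11.09 kN/m³. Depth below WT = 6.0 m.
σ'_h at WT = K_a γ d_w = 15.72 kPa; at base = 15.72 + K_a γ' × 6.0 = 37.63 kPa.
P₁ (0–3.1 m) = ½×15.72×3.1 = 24.37. P₂ (3.1–9.1 m) = ½(15.72+37.63)×6.0 = 160.1.
P_w = ½ γ_w h₂² = 0.5×9.81×6.0² = 176.6. Total = 24.37+160.1+176.6 = 361.0 kN/m.

361 kN/m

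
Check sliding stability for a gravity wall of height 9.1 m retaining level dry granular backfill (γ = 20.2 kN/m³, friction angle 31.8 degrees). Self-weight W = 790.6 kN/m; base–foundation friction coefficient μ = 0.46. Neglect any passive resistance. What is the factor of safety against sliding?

K_a = tan²(45° − 31.8°/2) = 0.3098.
P_a = ½K_aγH² = 0.5×0.3098×20.2×9.1² = 259.1 kN/m, acting at H/3 = 3.033 m above the base.
FS_sliding = μW / P_a = 0.46×790.6 / 259.1 = 1.404.

1.40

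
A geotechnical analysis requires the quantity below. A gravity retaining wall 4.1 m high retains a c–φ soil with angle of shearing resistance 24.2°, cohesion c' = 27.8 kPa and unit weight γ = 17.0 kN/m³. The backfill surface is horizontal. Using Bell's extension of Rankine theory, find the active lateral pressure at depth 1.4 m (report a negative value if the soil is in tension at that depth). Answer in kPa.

K_a = (1 − sin φ)/(1 + sin φ) = 0.4185.
σ_a = K_a γ z − 2c√K_a = 0.4185×17.0×1.4 − 2×27.8×0.6469 = -26.01 kPa.

-26.0 kPa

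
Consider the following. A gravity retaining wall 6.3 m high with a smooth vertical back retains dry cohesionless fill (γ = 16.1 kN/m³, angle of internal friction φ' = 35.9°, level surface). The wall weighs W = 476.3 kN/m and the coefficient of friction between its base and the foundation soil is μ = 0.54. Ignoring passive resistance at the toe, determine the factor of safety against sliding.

K_a = tan²(45° − 35.9°/2) = 0.2607.
P_a = ½K_aγH² = 0.5×0.2607×16.1×6.3² = 83.31 kN/m, acting at H/3 = 2.100 m above the base.
FS_sliding = μW / P_a = 0.54×476.3 / 83.31 = 3.087.

3.09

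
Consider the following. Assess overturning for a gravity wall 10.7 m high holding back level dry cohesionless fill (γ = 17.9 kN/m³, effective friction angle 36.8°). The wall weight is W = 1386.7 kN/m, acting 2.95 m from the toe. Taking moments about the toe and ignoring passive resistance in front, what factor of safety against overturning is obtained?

4.46

K_a = tan²(45° − 36.8°/2) = 0.2508.
P_a = ½K_aγH² = 0.5×0.2508×17.9×10.7² = 257.0 kN/m, acting at H/3 = 3.567 m above the base.
Overturning moment M_o = P_a × H/3 = 257.0 × 3.567 = 916.5.
Resisting moment M_r = W × 2.95 = 1386.7 × 2.95 = 4091.
FS_overturning = M_r/M_o = 4091/916.5 = 4.464.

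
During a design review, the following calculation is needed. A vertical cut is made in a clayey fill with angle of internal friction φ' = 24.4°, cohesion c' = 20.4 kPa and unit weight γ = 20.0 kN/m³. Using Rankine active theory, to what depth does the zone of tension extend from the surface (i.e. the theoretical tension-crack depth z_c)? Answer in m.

K_a = tan²(45° − 24.4°/2) = 0.4153; √K_a = 0.6445.
The active pressure is zero where K_a γ z = 2c√K_a, so z_c = 2c/(γ√K_a) = 2×20.4/(20.0×0.6445) = 3.165 m.

3.17 m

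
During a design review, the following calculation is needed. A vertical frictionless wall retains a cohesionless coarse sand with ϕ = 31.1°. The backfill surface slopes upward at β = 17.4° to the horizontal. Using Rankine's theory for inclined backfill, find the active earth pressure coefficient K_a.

K_a = cos β · (cos β − √(cos²β − cos²φ)) / (cos β + √(cos²β − cos²φ)).
cos β = 0.9542, cos φ = 0.8563, √(cos²β − cos²φ) = 0.4212.
K_a = 0.9542 × (0.9542 − 0.4212)/(0.9542 + 0.4212) = 0.3698.

0.370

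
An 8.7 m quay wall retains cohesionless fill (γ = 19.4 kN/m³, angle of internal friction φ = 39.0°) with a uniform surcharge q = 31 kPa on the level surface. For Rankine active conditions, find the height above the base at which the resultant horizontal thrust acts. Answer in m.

K_a = 0.2275.
Triangular part P₁ = ½K_aγH² = 167.0 at H/3 = 2.900 m; rectangular part P₂ = K_a q H = 61.36 at H/2 = 4.350 m.
ȳ = (P₁·2.900 + P₂·4.350)/(P₁+P₂) = 3.290 m.

3.29 m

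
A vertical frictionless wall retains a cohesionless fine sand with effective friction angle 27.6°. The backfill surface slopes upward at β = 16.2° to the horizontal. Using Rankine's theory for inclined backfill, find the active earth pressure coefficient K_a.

K_a = cos β · (cos β − √(cos²β − cos²φ)) / (cos β + √(cos²β − cos²φ)).
cos β = 0.9603, cos φ = 0.8862, √(cos²β − cos²φ) = 0.3699.
K_a = 0.9603 × (0.9603 − 0.3699)/(0.9603 + 0.3699) = 0.4262.

0.426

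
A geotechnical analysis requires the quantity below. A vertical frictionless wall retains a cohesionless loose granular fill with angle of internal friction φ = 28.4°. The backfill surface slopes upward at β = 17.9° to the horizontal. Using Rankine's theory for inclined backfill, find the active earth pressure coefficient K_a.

K_a = cos β · (cos β − √(cos²β − cos²φ)) / (cos β + √(cos²β − cos²φ)).
cos β = 0.9516, cos φ = 0.8796, √(cos²β − cos²φ) = 0.3630.
K_a = 0.9516 × (0.9516 − 0.3630)/(0.9516 + 0.3630) = 0.4261.

0.426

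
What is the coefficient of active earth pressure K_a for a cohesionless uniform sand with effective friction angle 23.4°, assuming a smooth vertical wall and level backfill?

0.431

K_a = (1 − sin φ)/(1 + sin φ) = (1 − sin 23.4°)/(1 + sin 23.4°) = 0.4315.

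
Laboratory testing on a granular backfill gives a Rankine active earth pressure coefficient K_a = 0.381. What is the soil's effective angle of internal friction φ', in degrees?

26.6°

K_a = tan²(45° − φ/2) ⇒ 45° − φ/2 = arctan(√0.381) = 31.69°.
φ = 2(45° − 31.69°) = 26.63°.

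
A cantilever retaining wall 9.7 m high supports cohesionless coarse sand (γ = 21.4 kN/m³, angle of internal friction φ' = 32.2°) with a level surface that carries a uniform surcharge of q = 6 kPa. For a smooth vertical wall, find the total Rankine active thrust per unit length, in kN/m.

325 kN/m

K_a = tan²(45° − φ/2) = 0.3047.
Soil triangle: ½ K_a γ H² = 0.5×0.3047×21.4×9.7² = 306.8 kN/m.
Surcharge rectangle: K_a q H = 0.3047×6×9.7 = 17.74 kN/m.
Total = 306.8 + 17.74 = 324.5 kN/m.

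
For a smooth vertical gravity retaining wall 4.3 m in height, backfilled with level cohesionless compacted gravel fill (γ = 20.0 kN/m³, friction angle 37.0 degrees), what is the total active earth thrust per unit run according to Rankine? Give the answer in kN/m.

K_a = tan²(45° − φ/2) = 0.2486.
P_a = ½ K_a γ H² = 0.5 × 0.2486 × 20.0 × 4.3² = 45.96 kN/m.

46.0 kN/m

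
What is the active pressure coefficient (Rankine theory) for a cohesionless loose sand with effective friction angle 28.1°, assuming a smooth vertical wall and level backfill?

K_a = tan²(45° − φ/2) = tan²(30.95°) = 0.3596.

0.360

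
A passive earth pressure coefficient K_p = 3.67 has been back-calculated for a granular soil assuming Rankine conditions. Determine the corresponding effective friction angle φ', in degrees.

K_p = (1+sin φ)/(1−sin φ) ⇒ sin φ = (K_p − 1)/(K_p + 1) = 0.5717.
φ = arcsin(0.5717) = 34.87°.

34.9°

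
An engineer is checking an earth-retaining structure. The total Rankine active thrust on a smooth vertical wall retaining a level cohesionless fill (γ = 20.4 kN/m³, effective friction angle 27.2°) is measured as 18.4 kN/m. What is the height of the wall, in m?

K_a = 0.3726. P_a = ½ K_a γ H² ⇒ H = √(2P_a/(K_a γ)).
H = √(2×18.4/(0.3726×20.4)) = 2.200 m.

2.20 m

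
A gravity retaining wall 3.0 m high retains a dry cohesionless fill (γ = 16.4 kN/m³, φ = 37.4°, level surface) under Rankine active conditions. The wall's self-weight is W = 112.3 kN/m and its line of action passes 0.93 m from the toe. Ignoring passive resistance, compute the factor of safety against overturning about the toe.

5.79

K_a = tan²(45° − 37.4°/2) = 0.2443.
P_a = ½K_aγH² = 0.5×0.2443×16.4×3.0² = 18.03 kN/m, acting at H/3 = 1.000 m above the base.
Overturning moment M_o = P_a × H/3 = 18.03 × 1.000 = 18.03.
Resisting moment M_r = W × 0.93 = 112.3 × 0.93 = 104.4.
FS_overturning = M_r/M_o = 104.4/18.03 = 5.794.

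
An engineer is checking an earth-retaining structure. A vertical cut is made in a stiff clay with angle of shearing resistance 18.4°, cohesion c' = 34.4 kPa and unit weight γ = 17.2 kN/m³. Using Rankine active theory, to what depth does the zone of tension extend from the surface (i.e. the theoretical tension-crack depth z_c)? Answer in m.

K_a = tan²(45° − 18.4°/2) = 0.5202; √K_a = 0.7212.
The active pressure is zero where K_a γ z = 2c√K_a, so z_c = 2c/(γ√K_a) = 2×34.4/(17.2×0.7212) = 5.546 m.

5.55 m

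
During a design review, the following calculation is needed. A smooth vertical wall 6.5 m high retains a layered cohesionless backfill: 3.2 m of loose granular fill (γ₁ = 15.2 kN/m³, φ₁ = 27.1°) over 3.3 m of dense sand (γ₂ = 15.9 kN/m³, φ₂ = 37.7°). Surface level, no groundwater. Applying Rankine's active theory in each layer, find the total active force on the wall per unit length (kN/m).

K_a1 = tan²(45°−27.1°/2) = 0.3741; K_a2 = tan²(45°−37.7°/2) = 0.2411.
Layer 1: σ at base = K_a1 γ₁ h₁ = 18.19 kPa; P₁ = ½×18.19×3.2 = 29.11.
Layer 2: σ_v at top = γ₁h₁ = 48.64; σ_h top = K_a2×48.64 = 11.73; σ_h base = K_a2×(48.64+15.9×3.3) = 24.37.
P₂ = ½(11.73+24.37)×3.3 = 59.56. Total P_a = 29.11+59.56 = 88.67 kN/m.

88.7 kN/m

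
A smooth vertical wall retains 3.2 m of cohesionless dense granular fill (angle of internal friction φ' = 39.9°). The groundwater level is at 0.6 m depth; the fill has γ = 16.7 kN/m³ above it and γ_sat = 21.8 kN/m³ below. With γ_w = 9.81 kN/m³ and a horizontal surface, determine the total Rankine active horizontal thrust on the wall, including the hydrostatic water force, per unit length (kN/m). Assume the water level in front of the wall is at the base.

K_a = tan²(45° − φ/2) = 0.2184.
γ' = 21.8 − 9.81 = 11.99 kN/m³. Depth below WT = 2.6 m.
σ'_h at WT = K_a γ d_w = 2.189 kPa; at base = 2.189 + K_a γ' × 2.6 = 8.998 kPa.
P₁ (0–0.6 m) = ½×2.189×0.6 = 0.6566. P₂ (0.6–3.2 m) = ½(2.189+8.998)×2.6 = 14.54.
P_w = ½ γ_w h₂² = 0.5×9.81×2.6² = 33.16. Total = 0.6566+14.54+33.16 = 48.36 kN/m.

48.4 kN/m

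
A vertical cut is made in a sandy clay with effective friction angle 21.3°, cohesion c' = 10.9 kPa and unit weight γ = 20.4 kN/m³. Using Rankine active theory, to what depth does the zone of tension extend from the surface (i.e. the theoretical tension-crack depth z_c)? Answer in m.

1.56 m

K_a = tan²(45° − 21.3°/2) = 0.4671; √K_a = 0.6834.
The active pressure is zero where K_a γ z = 2c√K_a, so z_c = 2c/(γ√K_a) = 2×10.9/(20.4×0.6834) = 1.564 m.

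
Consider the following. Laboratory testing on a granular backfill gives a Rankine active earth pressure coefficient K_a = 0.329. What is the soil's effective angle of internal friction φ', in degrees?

30.3°

K_a = tan²(45° − φ/2) ⇒ 45° − φ/2 = arctan(√0.329) = 29.84°.
φ = 2(45° − 29.84°) = 30.32°.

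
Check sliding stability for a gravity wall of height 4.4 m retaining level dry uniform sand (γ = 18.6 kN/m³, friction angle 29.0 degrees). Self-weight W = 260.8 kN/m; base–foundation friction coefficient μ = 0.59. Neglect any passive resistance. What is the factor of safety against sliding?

2.46

K_a = tan²(45° − 29.0°/2) = 0.3470.
P_a = ½K_aγH² = 0.5×0.3470×18.6×4.4² = 62.47 kN/m, acting at H/3 = 1.467 m above the base.
FS_sliding = μW / P_a = 0.59×260.8 / 62.47 = 2.463.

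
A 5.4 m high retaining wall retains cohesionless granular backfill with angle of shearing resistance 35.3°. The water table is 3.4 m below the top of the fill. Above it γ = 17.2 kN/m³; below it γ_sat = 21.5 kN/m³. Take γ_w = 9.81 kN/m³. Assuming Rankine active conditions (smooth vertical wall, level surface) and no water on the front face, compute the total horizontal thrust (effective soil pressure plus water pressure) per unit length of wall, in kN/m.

K_a = tan²(45° − φ/2) = 0.2675.
γ' = 21.5 − 9.81 = 11.69 kN/m³. Depth below WT = 2.0 m.
σ'_h at WT = K_a γ d_w = 15.65 kPa; at base = 15.65 + K_a γ' × 2.0 = 21.90 kPa.
P₁ (0–3.4 m) = ½×15.65×3.4 = 26.60. P₂ (3.4–5.4 m) = ½(15.65+21.90)×2.0 = 37.55.
P_w = ½ γ_w h₂² = 0.5×9.81×2.0² = 19.62. Total = 26.60+37.55+19.62 = 83.76 kN/m.

83.8 kN/m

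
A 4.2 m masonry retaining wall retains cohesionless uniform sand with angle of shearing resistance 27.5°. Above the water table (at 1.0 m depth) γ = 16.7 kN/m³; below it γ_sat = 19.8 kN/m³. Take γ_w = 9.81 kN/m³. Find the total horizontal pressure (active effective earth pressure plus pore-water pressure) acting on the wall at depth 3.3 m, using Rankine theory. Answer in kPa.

37.2 kPa

K_a = (1 − sin φ)/(1 + sin φ) = 0.3682.
γ' = 19.8 − 9.81 = 9.990 kN/m³.
Effective vertical stress at 3.3 m: σ'_v = 16.7×1.0 + 9.990×2.30 = 39.68 kPa.
σ'_h = K_a σ'_v = 0.3682 × 39.68 = 14.61 kPa; u = γ_w × 2.30 = 22.56 kPa.
Total σ_h = 14.61 + 22.56 = 37.17 kPa.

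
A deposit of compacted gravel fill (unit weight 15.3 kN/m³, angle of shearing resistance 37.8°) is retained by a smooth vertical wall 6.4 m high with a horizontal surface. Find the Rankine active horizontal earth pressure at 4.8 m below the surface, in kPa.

K_a = (1 − sin φ)/(1 + sin φ) = 0.2400.
σ_h = K_a γ z = 0.2400 × 15.3 × 4.8 = 17.63 kPa.

17.6 kPa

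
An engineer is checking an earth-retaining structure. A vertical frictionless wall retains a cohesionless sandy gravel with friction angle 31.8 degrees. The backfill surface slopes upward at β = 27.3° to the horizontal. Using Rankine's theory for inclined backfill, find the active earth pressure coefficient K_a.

0.487

K_a = cos β · (cos β − √(cos²β − cos²φ)) / (cos β + √(cos²β − cos²φ)).
cos β = 0.8886, cos φ = 0.8499, √(cos²β − cos²φ) = 0.2595.
K_a = 0.8886 × (0.8886 − 0.2595)/(0.8886 + 0.2595) = 0.4870.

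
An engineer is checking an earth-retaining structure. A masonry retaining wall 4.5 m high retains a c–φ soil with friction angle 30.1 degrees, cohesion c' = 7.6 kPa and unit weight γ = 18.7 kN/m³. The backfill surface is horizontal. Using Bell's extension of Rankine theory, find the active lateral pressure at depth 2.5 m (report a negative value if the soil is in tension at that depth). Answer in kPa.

6.76 kPa

K_a = (1 − sin φ)/(1 + sin φ) = 0.3320.
σ_a = K_a γ z − 2c√K_a = 0.3320×18.7×2.5 − 2×7.6×0.5762 = 6.763 kPa.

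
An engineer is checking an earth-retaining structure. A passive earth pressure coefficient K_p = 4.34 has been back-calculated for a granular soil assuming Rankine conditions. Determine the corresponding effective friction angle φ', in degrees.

K_p = (1+sin φ)/(1−sin φ) ⇒ sin φ = (K_p − 1)/(K_p + 1) = 0.6255.
φ = arcsin(0.6255) = 38.72°.

38.7°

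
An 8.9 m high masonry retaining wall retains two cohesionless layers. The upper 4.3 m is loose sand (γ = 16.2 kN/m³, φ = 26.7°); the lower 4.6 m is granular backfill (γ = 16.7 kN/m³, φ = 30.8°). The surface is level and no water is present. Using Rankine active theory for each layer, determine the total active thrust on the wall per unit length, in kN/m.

K_a1 = tan²(45°−26.7°/2) = 0.3800; K_a2 = tan²(45°−30.8°/2) = 0.3227.
Layer 1: σ at base = K_a1 γ₁ h₁ = 26.47 kPa; P₁ = ½×26.47×4.3 = 56.91.
Layer 2: σ_v at top = γ₁h₁ = 69.66; σ_h top = K_a2×69.66 = 22.48; σ_h base = K_a2×(69.66+16.7×4.6) = 47.27.
P₂ = ½(22.48+47.27)×4.6 = 160.4. Total P_a = 56.91+160.4 = 217.3 kN/m.

217 kN/m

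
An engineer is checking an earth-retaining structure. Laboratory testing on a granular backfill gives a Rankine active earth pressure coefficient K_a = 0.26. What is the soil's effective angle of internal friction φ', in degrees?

36.0°

K_a = tan²(45° − φ/2) ⇒ 45° − φ/2 = arctan(√0.26) = 27.02°.
φ = 2(45° − 27.02°) = 35.97°.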